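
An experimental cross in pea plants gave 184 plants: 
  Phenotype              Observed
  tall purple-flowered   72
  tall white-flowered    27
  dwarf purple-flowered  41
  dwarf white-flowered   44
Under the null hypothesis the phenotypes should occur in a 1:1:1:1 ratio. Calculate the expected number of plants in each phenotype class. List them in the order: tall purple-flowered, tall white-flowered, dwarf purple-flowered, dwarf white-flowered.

Expected counts for N = 184 under a 1:1:1:1 ratio (total parts = 4):
  tall purple-flowered: 184 × 1/4 = 46
  tall white-flowered: 184 × 1/4 = 46
  dwarf purple-flowered: 184 × 1/4 = 46
  dwarf white-flowered: 184 × 1/4 = 46

46, 46, 46, 46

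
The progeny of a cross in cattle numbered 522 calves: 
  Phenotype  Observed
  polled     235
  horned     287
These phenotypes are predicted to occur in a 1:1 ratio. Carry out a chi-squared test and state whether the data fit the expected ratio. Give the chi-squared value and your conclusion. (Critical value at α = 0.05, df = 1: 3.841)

5.180; not consistent

Expected counts for N = 522 under a 1:1 ratio (total parts = 2):
  polled: 522 × 1/2 = 261
  horned: 522 × 1/2 = 261
χ² = Σ (O − E)² / E
  polled: (235 − 261)² / 261 = 2.5900
  horned: (287 − 261)² / 261 = 2.5900
χ² = 2.5900 + 2.5900 = 5.180
Degrees of freedom = 2 − 1 = 1; critical value at α = 0.05 is 3.841.
Since 5.180 > 3.841, we reject the null hypothesis — the data do not fit the 1:1 ratio.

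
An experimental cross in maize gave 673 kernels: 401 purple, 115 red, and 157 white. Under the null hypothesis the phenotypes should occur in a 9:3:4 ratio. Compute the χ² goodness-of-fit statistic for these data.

3.074

Expected counts for N = 673 under a 9:3:4 ratio (total parts = 16):
  purple: 673 × 9/16 = 378.5625
  red: 673 × 3/16 = 126.1875
  white: 673 × 4/16 = 168.25
χ² = Σ (O − E)² / E
  purple: (401 − 378.5625)² / 378.5625 = 1.3299
  red: (115 − 126.1875)² / 126.1875 = 0.9919
  white: (157 − 168.25)² / 168.25 = 0.7522
χ² = 1.3299 + 0.9919 + 0.7522 = 3.074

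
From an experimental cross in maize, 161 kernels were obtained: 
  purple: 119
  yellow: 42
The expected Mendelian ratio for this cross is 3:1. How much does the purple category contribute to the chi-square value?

Under the 3:1 hypothesis (Σ ratio = 4, N = 161):
  purple: 161 × 3/4 = 120.75
  yellow: 161 × 1/4 = 40.25
Contribution of purple: (119 − 120.75)² / 120.75 = 0.0254

0.025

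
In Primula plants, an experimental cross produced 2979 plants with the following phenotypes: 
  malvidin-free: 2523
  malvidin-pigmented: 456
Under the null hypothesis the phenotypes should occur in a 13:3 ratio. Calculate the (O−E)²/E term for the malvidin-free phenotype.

4.346

The 13:3 ratio has 16 parts, so with N = 2979 the expected counts are:
  malvidin-free: 2979 × 13/16 = 2420.4375
  malvidin-pigmented: 2979 × 3/16 = 558.5625
Contribution of malvidin-free: (2523 − 2420.4375)² / 2420.4375 = 4.3459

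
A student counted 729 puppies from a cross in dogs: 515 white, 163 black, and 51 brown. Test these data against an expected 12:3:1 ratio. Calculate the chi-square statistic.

7.558

Total ratio parts = 16. Expected numbers out of 729:
  white: 729 × 12/16 = 546.75
  black: 729 × 3/16 = 136.6875
  brown: 729 × 1/16 = 45.5625
χ² = Σ (O − E)² / E
  white: (515 − 546.75)² / 546.75 = 1.8437
  black: (163 − 136.6875)² / 136.6875 = 5.0652
  brown: (51 − 45.5625)² / 45.5625 = 0.6489
χ² = 1.8437 + 5.0652 + 0.6489 = 7.5578 ≈ 7.558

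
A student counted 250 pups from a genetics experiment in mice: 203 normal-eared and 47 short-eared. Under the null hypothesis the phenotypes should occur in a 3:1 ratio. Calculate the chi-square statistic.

The 3:1 ratio has 4 parts, so with N = 250 the expected counts are:
  normal-eared: 250 × 3/4 = 187.5
  short-eared: 250 × 1/4 = 62.5
χ² = Σ (O − E)² / E
  normal-eared: (203 − 187.5)² / 187.5 = 1.2813
  short-eared: (47 − 62.5)² / 62.5 = 3.8440
χ² = 1.2813 + 3.8440 = 5.1253 ≈ 5.125

5.125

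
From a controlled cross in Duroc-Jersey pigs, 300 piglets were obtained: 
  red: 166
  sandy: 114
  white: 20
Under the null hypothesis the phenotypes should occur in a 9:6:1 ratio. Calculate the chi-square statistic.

The 9:6:1 ratio has 16 parts, so with N = 300 the expected counts are:
  red: 300 × 9/16 = 168.75
  sandy: 300 × 6/16 = 112.5
  white: 300 × 1/16 = 18.75
χ² = Σ (O − E)² / E
  red: (166 − 168.75)² / 168.75 = 0.0448
  sandy: (114 − 112.5)² / 112.5 = 0.0200
  white: (20 − 18.75)² / 18.75 = 0.0833
χ² = 0.0448 + 0.0200 + 0.0833 = 0.1481 ≈ 0.148

0.148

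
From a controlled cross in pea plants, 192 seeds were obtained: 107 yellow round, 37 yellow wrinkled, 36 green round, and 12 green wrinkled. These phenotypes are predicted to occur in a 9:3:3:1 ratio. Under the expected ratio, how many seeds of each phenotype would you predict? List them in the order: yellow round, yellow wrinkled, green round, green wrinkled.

The 9:3:3:1 ratio has 16 parts, so with N = 192 the expected counts are:
  yellow round: 192 × 9/16 = 108
  yellow wrinkled: 192 × 3/16 = 36
  green round: 192 × 3/16 = 36
  green wrinkled: 192 × 1/16 = 12

108, 36, 36, 12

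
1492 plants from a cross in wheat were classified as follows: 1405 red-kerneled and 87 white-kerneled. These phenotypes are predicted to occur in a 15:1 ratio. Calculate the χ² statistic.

0.447

Under the 15:1 hypothesis (Σ ratio = 16, N = 1492):
  red-kerneled: 1492 × 15/16 = 1398.75
  white-kerneled: 1492 × 1/16 = 93.25
χ² = Σ (O − E)² / E
  red-kerneled: (1405 − 1398.75)² / 1398.75 = 0.0279
  white-kerneled: (87 − 93.25)² / 93.25 = 0.4189
χ² = 0.0279 + 0.4189 = 0.4468 ≈ 0.447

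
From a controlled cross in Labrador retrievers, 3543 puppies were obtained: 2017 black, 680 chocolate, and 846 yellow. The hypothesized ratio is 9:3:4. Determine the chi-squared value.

2.445

Expected counts for N = 3543 under a 9:3:4 ratio (total parts = 16):
  black: 3543 × 9/16 = 1992.9375
  chocolate: 3543 × 3/16 = 664.3125
  yellow: 3543 × 4/16 = 885.75
χ² = Σ (O − E)² / E
  black: (2017 − 1992.9375)² / 1992.9375 = 0.2905
  chocolate: (680 − 664.3125)² / 664.3125 = 0.3705
  yellow: (846 − 885.75)² / 885.75 = 1.7839
χ² = 0.2905 + 0.3705 + 1.7839 = 2.4449 ≈ 2.445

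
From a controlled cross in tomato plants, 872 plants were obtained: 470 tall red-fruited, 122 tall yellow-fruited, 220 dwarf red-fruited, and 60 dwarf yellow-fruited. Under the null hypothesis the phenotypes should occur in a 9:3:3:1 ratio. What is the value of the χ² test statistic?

The 9:3:3:1 ratio has 16 parts, so with N = 872 the expected counts are:
  tall red-fruited: 872 × 9/16 = 490.5
  tall yellow-fruited: 872 × 3/16 = 163.5
  dwarf red-fruited: 872 × 3/16 = 163.5
  dwarf yellow-fruited: 872 × 1/16 = 54.5
χ² = Σ (O − E)² / E
  tall red-fruited: (470 − 490.5)² / 490.5 = 0.8568
  tall yellow-fruited: (122 − 163.5)² / 163.5 = 10.5336
  dwarf red-fruited: (220 − 163.5)² / 163.5 = 19.5245
  dwarf yellow-fruited: (60 − 54.5)² / 54.5 = 0.5550
χ² = 0.8568 + 10.5336 + 19.5245 + 0.5550 = 31.4699 ≈ 31.470

31.470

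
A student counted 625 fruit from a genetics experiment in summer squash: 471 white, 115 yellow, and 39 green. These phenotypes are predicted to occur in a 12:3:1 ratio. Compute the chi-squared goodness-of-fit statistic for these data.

Under the 12:3:1 hypothesis (Σ ratio = 16, N = 625):
  white: 625 × 12/16 = 468.75
  yellow: 625 × 3/16 = 117.1875
  green: 625 × 1/16 = 39.0625
χ² = Σ (O − E)² / E
  white: (471 − 468.75)² / 468.75 = 0.0108
  yellow: (115 − 117.1875)² / 117.1875 = 0.0408
  green: (39 − 39.0625)² / 39.0625 = 0.0001
χ² = 0.0108 + 0.0408 + 0.0001 = 0.0517 ≈ 0.052

0.052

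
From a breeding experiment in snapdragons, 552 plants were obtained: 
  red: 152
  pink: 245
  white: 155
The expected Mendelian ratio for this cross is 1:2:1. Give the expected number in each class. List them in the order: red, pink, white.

The 1:2:1 ratio has 4 parts, so with N = 552 the expected counts are:
  red: 552 × 1/4 = 138
  pink: 552 × 2/4 = 276
  white: 552 × 1/4 = 138

138, 276, 138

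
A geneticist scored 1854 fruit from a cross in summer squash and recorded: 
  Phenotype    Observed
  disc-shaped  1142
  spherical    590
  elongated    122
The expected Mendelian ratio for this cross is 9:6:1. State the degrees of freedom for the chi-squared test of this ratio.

A goodness-of-fit test with 3 phenotype classes has df = 3 − 1 = 2.

2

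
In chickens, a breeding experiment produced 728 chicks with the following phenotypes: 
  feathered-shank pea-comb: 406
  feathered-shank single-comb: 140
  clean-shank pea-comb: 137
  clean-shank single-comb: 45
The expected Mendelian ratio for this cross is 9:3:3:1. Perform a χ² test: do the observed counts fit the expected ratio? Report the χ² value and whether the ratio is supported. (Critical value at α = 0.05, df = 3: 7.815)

0.127; consistent

The 9:3:3:1 ratio has 16 parts, so with N = 728 the expected counts are:
  feathered-shank pea-comb: 728 × 9/16 = 409.5
  feathered-shank single-comb: 728 × 3/16 = 136.5
  clean-shank pea-comb: 728 × 3/16 = 136.5
  clean-shank single-comb: 728 × 1/16 = 45.5
χ² = Σ (O − E)² / E
  feathered-shank pea-comb: (406 − 409.5)² / 409.5 = 0.0299
  feathered-shank single-comb: (140 − 136.5)² / 136.5 = 0.0897
  clean-shank pea-comb: (137 − 136.5)² / 136.5 = 0.0018
  clean-shank single-comb: (45 − 45.5)² / 45.5 = 0.0055
χ² = 0.0299 + 0.0897 + 0.0018 + 0.0055 = 0.1269 ≈ 0.127
Degrees of freedom = 4 − 1 = 3; critical value at α = 0.05 is 7.815.
Since 0.127 < 7.815, we fail to reject the null hypothesis — the data are consistent with the 9:3:3:1 ratio.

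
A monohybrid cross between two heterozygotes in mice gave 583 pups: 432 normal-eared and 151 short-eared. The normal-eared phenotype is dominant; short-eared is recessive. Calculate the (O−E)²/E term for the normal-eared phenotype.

For a monohybrid cross between heterozygotes with complete dominance, the expected phenotypic ratio is 3:1.
Total ratio parts = 4. Expected numbers out of 583:
  normal-eared: 583 × 3/4 = 437.25
  short-eared: 583 × 1/4 = 145.75
Contribution of normal-eared: (432 − 437.25)² / 437.25 = 0.0630

0.063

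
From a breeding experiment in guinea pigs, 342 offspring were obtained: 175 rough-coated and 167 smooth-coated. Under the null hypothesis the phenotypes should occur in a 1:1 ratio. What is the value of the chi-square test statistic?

Expected counts for N = 342 under a 1:1 ratio (total parts = 2):
  rough-coated: 342 × 1/2 = 171
  smooth-coated: 342 × 1/2 = 171
χ² = Σ (O − E)² / E
  rough-coated: (175 − 171)² / 171 = 0.0936
  smooth-coated: (167 − 171)² / 171 = 0.0936
χ² = 0.0936 + 0.0936 = 0.1872 ≈ 0.187

0.187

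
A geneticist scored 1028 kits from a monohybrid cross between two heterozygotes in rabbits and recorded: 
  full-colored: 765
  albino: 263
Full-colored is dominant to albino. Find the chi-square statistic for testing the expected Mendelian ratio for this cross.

For a monohybrid cross between heterozygotes with complete dominance, the expected phenotypic ratio is 3:1.
The 3:1 ratio has 4 parts, so with N = 1028 the expected counts are:
  full-colored: 1028 × 3/4 = 771
  albino: 1028 × 1/4 = 257
χ² = Σ (O − E)² / E
  full-colored: (765 − 771)² / 771 = 0.0467
  albino: (263 − 257)² / 257 = 0.1401
χ² = 0.0467 + 0.1401 = 0.1868 ≈ 0.187

0.187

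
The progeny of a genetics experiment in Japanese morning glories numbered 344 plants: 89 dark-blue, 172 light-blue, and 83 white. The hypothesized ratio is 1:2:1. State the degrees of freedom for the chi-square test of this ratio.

A goodness-of-fit test with 3 phenotype classes has df = 3 − 1 = 2.

2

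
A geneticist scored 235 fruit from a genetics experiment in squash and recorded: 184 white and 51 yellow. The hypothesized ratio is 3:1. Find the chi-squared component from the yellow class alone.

1.022

The 3:1 ratio has 4 parts, so with N = 235 the expected counts are:
  white: 235 × 3/4 = 176.25
  yellow: 235 × 1/4 = 58.75
Contribution of yellow: (51 − 58.75)² / 58.75 = 1.0223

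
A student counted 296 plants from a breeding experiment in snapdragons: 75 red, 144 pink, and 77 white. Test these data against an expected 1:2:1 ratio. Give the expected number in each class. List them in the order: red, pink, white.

74, 148, 74

The 1:2:1 ratio has 4 parts, so with N = 296 the expected counts are:
  red: 296 × 1/4 = 74
  pink: 296 × 2/4 = 148
  white: 296 × 1/4 = 74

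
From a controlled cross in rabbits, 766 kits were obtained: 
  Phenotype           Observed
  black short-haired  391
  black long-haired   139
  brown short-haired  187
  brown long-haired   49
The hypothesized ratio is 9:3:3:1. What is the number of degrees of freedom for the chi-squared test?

3

A goodness-of-fit test with 4 phenotype classes has df = 4 − 1 = 3.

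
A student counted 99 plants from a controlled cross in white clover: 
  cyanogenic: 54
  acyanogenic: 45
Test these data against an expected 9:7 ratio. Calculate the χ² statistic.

0.117

Total ratio parts = 16. Expected numbers out of 99:
  cyanogenic: 99 × 9/16 = 55.6875
  acyanogenic: 99 × 7/16 = 43.3125
χ² = Σ (O − E)² / E
  cyanogenic: (54 − 55.6875)² / 55.6875 = 0.0511
  acyanogenic: (45 − 43.3125)² / 43.3125 = 0.0657
χ² = 0.0511 + 0.0657 = 0.1168 ≈ 0.117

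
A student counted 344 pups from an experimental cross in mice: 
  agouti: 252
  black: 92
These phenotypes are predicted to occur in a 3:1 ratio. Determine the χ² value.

The 3:1 ratio has 4 parts, so with N = 344 the expected counts are:
  agouti: 344 × 3/4 = 258
  black: 344 × 1/4 = 86
χ² = Σ (O − E)² / E
  agouti: (252 − 258)² / 258 = 0.1395
  black: (92 − 86)² / 86 = 0.4186
χ² = 0.1395 + 0.4186 = 0.5581 ≈ 0.558

0.558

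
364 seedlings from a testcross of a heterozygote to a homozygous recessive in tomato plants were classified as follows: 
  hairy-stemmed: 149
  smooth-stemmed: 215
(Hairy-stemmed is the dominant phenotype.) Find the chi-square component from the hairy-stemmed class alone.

A testcross of a heterozygote (Aa × aa) gives a 1:1 phenotypic ratio.
Total ratio parts = 2. Expected numbers out of 364:
  hairy-stemmed: 364 × 1/2 = 182
  smooth-stemmed: 364 × 1/2 = 182
Contribution of hairy-stemmed: (149 − 182)² / 182 = 5.9835

5.984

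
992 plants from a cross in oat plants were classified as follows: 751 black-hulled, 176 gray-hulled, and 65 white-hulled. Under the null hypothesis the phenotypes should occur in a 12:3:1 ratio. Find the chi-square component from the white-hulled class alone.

The 12:3:1 ratio has 16 parts, so with N = 992 the expected counts are:
  black-hulled: 992 × 12/16 = 744
  gray-hulled: 992 × 3/16 = 186
  white-hulled: 992 × 1/16 = 62
Contribution of white-hulled: (65 − 62)² / 62 = 0.1452

0.145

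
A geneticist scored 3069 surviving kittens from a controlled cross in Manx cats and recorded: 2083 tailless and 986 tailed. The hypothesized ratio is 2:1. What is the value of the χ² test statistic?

2.007

Expected counts for N = 3069 under a 2:1 ratio (total parts = 3):
  tailless: 3069 × 2/3 = 2046
  tailed: 3069 × 1/3 = 1023
χ² = Σ (O − E)² / E
  tailless: (2083 − 2046)² / 2046 = 0.6691
  tailed: (986 − 1023)² / 1023 = 1.3382
χ² = 0.6691 + 1.3382 = 2.0073 ≈ 2.007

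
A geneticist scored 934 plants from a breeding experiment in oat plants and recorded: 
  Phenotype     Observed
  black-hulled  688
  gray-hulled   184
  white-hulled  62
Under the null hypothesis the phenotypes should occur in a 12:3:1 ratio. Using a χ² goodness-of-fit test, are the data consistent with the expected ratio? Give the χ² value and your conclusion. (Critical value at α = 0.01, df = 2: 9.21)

0.898; consistent

Expected counts for N = 934 under a 12:3:1 ratio (total parts = 16):
  black-hulled: 934 × 12/16 = 700.5
  gray-hulled: 934 × 3/16 = 175.125
  white-hulled: 934 × 1/16 = 58.375
χ² = Σ (O − E)² / E
  black-hulled: (688 − 700.5)² / 700.5 = 0.2231
  gray-hulled: (184 − 175.125)² / 175.125 = 0.4498
  white-hulled: (62 − 58.375)² / 58.375 = 0.2251
χ² = 0.2231 + 0.4498 + 0.2251 = 0.898
Degrees of freedom = 3 − 1 = 2; critical value at α = 0.01 is 9.21.
Since 0.898 < 9.21, we fail to reject the null hypothesis — the data are consistent with the 12:3:1 ratio.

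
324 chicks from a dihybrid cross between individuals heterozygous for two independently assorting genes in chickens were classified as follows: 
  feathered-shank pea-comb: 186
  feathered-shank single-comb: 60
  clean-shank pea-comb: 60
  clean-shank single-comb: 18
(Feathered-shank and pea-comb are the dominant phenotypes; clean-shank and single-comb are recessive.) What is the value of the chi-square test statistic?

A dihybrid F₂ with independent assortment and complete dominance at both loci gives a 9:3:3:1 phenotypic ratio.
The 9:3:3:1 ratio has 16 parts, so with N = 324 the expected counts are:
  feathered-shank pea-comb: 324 × 9/16 = 182.25
  feathered-shank single-comb: 324 × 3/16 = 60.75
  clean-shank pea-comb: 324 × 3/16 = 60.75
  clean-shank single-comb: 324 × 1/16 = 20.25
χ² = Σ (O − E)² / E
  feathered-shank pea-comb: (186 − 182.25)² / 182.25 = 0.0772
  feathered-shank single-comb: (60 − 60.75)² / 60.75 = 0.0093
  clean-shank pea-comb: (60 − 60.75)² / 60.75 = 0.0093
  clean-shank single-comb: (18 − 20.25)² / 20.25 = 0.2500
χ² = 0.0772 + 0.0093 + 0.0093 + 0.2500 = 0.3458 ≈ 0.346

0.346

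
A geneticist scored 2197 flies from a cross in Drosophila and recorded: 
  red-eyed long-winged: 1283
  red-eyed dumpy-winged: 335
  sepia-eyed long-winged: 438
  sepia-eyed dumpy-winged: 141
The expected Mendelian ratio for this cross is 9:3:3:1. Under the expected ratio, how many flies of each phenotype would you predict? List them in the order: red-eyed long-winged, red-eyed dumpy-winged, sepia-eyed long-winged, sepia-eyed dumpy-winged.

1235.8125, 411.9375, 411.9375, 137.3125

Expected counts for N = 2197 under a 9:3:3:1 ratio (total parts = 16):
  red-eyed long-winged: 2197 × 9/16 = 1235.8125
  red-eyed dumpy-winged: 2197 × 3/16 = 411.9375
  sepia-eyed long-winged: 2197 × 3/16 = 411.9375
  sepia-eyed dumpy-winged: 2197 × 1/16 = 137.3125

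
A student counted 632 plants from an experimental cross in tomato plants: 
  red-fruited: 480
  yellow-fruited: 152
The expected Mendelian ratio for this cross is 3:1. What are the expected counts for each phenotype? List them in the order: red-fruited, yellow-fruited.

474, 158

Expected counts for N = 632 under a 3:1 ratio (total parts = 4):
  red-fruited: 632 × 3/4 = 474
  yellow-fruited: 632 × 1/4 = 158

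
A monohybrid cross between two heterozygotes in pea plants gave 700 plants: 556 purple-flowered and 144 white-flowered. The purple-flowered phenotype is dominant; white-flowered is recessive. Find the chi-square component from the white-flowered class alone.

5.491

For a monohybrid cross between heterozygotes with complete dominance, the expected phenotypic ratio is 3:1.
Under the 3:1 hypothesis (Σ ratio = 4, N = 700):
  purple-flowered: 700 × 3/4 = 525
  white-flowered: 700 × 1/4 = 175
Contribution of white-flowered: (144 − 175)² / 175 = 5.4914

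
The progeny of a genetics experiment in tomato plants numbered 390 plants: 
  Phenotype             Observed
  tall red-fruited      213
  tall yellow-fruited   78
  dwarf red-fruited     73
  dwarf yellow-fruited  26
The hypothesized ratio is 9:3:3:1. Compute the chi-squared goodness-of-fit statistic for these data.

Expected counts for N = 390 under a 9:3:3:1 ratio (total parts = 16):
  tall red-fruited: 390 × 9/16 = 219.375
  tall yellow-fruited: 390 × 3/16 = 73.125
  dwarf red-fruited: 390 × 3/16 = 73.125
  dwarf yellow-fruited: 390 × 1/16 = 24.375
χ² = Σ (O − E)² / E
  tall red-fruited: (213 − 219.375)² / 219.375 = 0.1853
  tall yellow-fruited: (78 − 73.125)² / 73.125 = 0.3250
  dwarf red-fruited: (73 − 73.125)² / 73.125 = 0.0002
  dwarf yellow-fruited: (26 − 24.375)² / 24.375 = 0.1083
χ² = 0.1853 + 0.3250 + 0.0002 + 0.1083 = 0.6188 ≈ 0.619

0.619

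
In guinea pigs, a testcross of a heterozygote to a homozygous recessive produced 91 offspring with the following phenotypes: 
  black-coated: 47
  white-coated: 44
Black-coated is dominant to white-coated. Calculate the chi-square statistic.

0.099

A testcross of a heterozygote (Aa × aa) gives a 1:1 phenotypic ratio.
Under the 1:1 hypothesis (Σ ratio = 2, N = 91):
  black-coated: 91 × 1/2 = 45.5
  white-coated: 91 × 1/2 = 45.5
χ² = Σ (O − E)² / E
  black-coated: (47 − 45.5)² / 45.5 = 0.0495
  white-coated: (44 − 45.5)² / 45.5 = 0.0495
χ² = 0.0495 + 0.0495 = 0.099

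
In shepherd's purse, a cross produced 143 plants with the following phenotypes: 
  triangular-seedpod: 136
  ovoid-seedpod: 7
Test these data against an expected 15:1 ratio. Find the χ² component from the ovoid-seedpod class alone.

The 15:1 ratio has 16 parts, so with N = 143 the expected counts are:
  triangular-seedpod: 143 × 15/16 = 134.0625
  ovoid-seedpod: 143 × 1/16 = 8.9375
Contribution of ovoid-seedpod: (7 − 8.9375)² / 8.9375 = 0.4200

0.420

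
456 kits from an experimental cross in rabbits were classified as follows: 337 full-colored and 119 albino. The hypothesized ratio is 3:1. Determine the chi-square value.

0.292

Expected counts for N = 456 under a 3:1 ratio (total parts = 4):
  full-colored: 456 × 3/4 = 342
  albino: 456 × 1/4 = 114
χ² = Σ (O − E)² / E
  full-colored: (337 − 342)² / 342 = 0.0731
  albino: (119 − 114)² / 114 = 0.2193
χ² = 0.0731 + 0.2193 = 0.2924 ≈ 0.292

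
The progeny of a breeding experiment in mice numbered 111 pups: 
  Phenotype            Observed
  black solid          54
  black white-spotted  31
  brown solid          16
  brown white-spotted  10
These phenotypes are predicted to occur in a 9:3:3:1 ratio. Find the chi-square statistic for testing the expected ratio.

8.592

The 9:3:3:1 ratio has 16 parts, so with N = 111 the expected counts are:
  black solid: 111 × 9/16 = 62.4375
  black white-spotted: 111 × 3/16 = 20.8125
  brown solid: 111 × 3/16 = 20.8125
  brown white-spotted: 111 × 1/16 = 6.9375
χ² = Σ (O − E)² / E
  black solid: (54 − 62.4375)² / 62.4375 = 1.1402
  black white-spotted: (31 − 20.8125)² / 20.8125 = 4.9867
  brown solid: (16 − 20.8125)² / 20.8125 = 1.1128
  brown white-spotted: (10 − 6.9375)² / 6.9375 = 1.3519
χ² = 1.1402 + 4.9867 + 1.1128 + 1.3519 = 8.5916 ≈ 8.592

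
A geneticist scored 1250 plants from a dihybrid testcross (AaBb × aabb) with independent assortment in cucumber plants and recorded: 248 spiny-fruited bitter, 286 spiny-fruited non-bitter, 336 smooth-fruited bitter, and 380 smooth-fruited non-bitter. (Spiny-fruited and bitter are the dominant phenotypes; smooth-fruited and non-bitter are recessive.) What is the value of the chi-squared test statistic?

31.907

A dihybrid testcross with independent assortment gives a 1:1:1:1 ratio.
Total ratio parts = 4. Expected numbers out of 1250:
  spiny-fruited bitter: 1250 × 1/4 = 312.5
  spiny-fruited non-bitter: 1250 × 1/4 = 312.5
  smooth-fruited bitter: 1250 × 1/4 = 312.5
  smooth-fruited non-bitter: 1250 × 1/4 = 312.5
χ² = Σ (O − E)² / E
  spiny-fruited bitter: (248 − 312.5)² / 312.5 = 13.3128
  spiny-fruited non-bitter: (286 − 312.5)² / 312.5 = 2.2472
  smooth-fruited bitter: (336 − 312.5)² / 312.5 = 1.7672
  smooth-fruited non-bitter: (380 − 312.5)² / 312.5 = 14.5800
χ² = 13.3128 + 2.2472 + 1.7672 + 14.5800 = 31.9072 ≈ 31.907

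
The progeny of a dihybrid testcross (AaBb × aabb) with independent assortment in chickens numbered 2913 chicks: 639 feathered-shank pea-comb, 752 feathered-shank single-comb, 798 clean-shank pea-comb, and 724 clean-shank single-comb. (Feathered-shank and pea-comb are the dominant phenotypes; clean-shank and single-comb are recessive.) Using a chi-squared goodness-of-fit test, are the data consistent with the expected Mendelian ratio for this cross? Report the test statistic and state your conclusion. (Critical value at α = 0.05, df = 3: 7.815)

18.418; not consistent

A dihybrid testcross with independent assortment gives a 1:1:1:1 ratio.
The 1:1:1:1 ratio has 4 parts, so with N = 2913 the expected counts are:
  feathered-shank pea-comb: 2913 × 1/4 = 728.25
  feathered-shank single-comb: 2913 × 1/4 = 728.25
  clean-shank pea-comb: 2913 × 1/4 = 728.25
  clean-shank single-comb: 2913 × 1/4 = 728.25
χ² = Σ (O − E)² / E
  feathered-shank pea-comb: (639 − 728.25)² / 728.25 = 10.9380
  feathered-shank single-comb: (752 − 728.25)² / 728.25 = 0.7745
  clean-shank pea-comb: (798 − 728.25)² / 728.25 = 6.6805
  clean-shank single-comb: (724 − 728.25)² / 728.25 = 0.0248
χ² = 10.9380 + 0.7745 + 6.6805 + 0.0248 = 18.4178 ≈ 18.418
Degrees of freedom = 4 − 1 = 3; critical value at α = 0.05 is 7.815.
Since 18.418 > 7.815, we reject the null hypothesis — the data do not fit the 1:1:1:1 ratio.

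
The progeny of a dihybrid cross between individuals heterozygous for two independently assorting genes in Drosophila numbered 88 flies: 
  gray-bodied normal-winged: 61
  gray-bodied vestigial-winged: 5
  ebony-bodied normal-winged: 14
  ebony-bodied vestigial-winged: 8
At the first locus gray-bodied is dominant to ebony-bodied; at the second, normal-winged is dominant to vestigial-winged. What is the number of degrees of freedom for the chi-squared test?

A dihybrid F₂ with independent assortment and complete dominance at both loci gives a 9:3:3:1 phenotypic ratio.
A goodness-of-fit test with 4 phenotype classes has df = 4 − 1 = 3.

3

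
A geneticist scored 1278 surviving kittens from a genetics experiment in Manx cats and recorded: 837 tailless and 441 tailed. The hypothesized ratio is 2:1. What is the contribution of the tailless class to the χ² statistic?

Under the 2:1 hypothesis (Σ ratio = 3, N = 1278):
  tailless: 1278 × 2/3 = 852
  tailed: 1278 × 1/3 = 426
Contribution of tailless: (837 − 852)² / 852 = 0.2641

0.264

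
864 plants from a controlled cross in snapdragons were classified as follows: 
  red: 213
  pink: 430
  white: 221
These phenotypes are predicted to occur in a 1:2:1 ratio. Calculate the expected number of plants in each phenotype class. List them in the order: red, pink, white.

The 1:2:1 ratio has 4 parts, so with N = 864 the expected counts are:
  red: 864 × 1/4 = 216
  pink: 864 × 2/4 = 432
  white: 864 × 1/4 = 216

216, 432, 216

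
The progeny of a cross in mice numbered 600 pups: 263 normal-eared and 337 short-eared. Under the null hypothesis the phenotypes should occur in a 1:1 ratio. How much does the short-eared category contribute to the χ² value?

4.563

Total ratio parts = 2. Expected numbers out of 600:
  normal-eared: 600 × 1/2 = 300
  short-eared: 600 × 1/2 = 300
Contribution of short-eared: (337 − 300)² / 300 = 4.5633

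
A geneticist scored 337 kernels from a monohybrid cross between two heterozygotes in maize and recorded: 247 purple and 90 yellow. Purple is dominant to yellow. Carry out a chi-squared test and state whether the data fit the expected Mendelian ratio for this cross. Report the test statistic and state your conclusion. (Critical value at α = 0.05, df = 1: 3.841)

0.523; consistent

For a monohybrid cross between heterozygotes with complete dominance, the expected phenotypic ratio is 3:1.
Total ratio parts = 4. Expected numbers out of 337:
  purple: 337 × 3/4 = 252.75
  yellow: 337 × 1/4 = 84.25
χ² = Σ (O − E)² / E
  purple: (247 − 252.75)² / 252.75 = 0.1308
  yellow: (90 − 84.25)² / 84.25 = 0.3924
χ² = 0.1308 + 0.3924 = 0.5232 ≈ 0.523
Degrees of freedom = 2 − 1 = 1; critical value at α = 0.05 is 3.841.
Since 0.523 < 3.841, we fail to reject the null hypothesis — the data are consistent with the 3:1 ratio.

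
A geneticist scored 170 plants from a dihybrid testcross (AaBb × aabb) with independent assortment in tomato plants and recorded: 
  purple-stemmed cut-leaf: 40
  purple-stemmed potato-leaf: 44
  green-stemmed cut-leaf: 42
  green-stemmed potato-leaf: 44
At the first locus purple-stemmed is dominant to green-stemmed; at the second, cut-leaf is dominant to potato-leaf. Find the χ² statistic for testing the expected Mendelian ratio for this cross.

A dihybrid testcross with independent assortment gives a 1:1:1:1 ratio.
Expected counts for N = 170 under a 1:1:1:1 ratio (total parts = 4):
  purple-stemmed cut-leaf: 170 × 1/4 = 42.5
  purple-stemmed potato-leaf: 170 × 1/4 = 42.5
  green-stemmed cut-leaf: 170 × 1/4 = 42.5
  green-stemmed potato-leaf: 170 × 1/4 = 42.5
χ² = Σ (O − E)² / E
  purple-stemmed cut-leaf: (40 − 42.5)² / 42.5 = 0.1471
  purple-stemmed potato-leaf: (44 − 42.5)² / 42.5 = 0.0529
  green-stemmed cut-leaf: (42 − 42.5)² / 42.5 = 0.0059
  green-stemmed potato-leaf: (44 − 42.5)² / 42.5 = 0.0529
χ² = 0.1471 + 0.0529 + 0.0059 + 0.0529 = 0.2588 ≈ 0.259

0.259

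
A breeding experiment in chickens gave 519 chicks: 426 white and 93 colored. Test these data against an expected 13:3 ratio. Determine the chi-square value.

Total ratio parts = 16. Expected numbers out of 519:
  white: 519 × 13/16 = 421.6875
  colored: 519 × 3/16 = 97.3125
χ² = Σ (O − E)² / E
  white: (426 − 421.6875)² / 421.6875 = 0.0441
  colored: (93 − 97.3125)² / 97.3125 = 0.1911
χ² = 0.0441 + 0.1911 = 0.2352 ≈ 0.235

0.235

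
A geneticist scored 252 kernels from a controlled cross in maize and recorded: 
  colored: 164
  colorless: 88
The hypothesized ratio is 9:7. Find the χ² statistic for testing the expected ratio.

7.983

Total ratio parts = 16. Expected numbers out of 252:
  colored: 252 × 9/16 = 141.75
  colorless: 252 × 7/16 = 110.25
χ² = Σ (O − E)² / E
  colored: (164 − 141.75)² / 141.75 = 3.4925
  colorless: (88 − 110.25)² / 110.25 = 4.4904
χ² = 3.4925 + 4.4904 = 7.9829 ≈ 7.983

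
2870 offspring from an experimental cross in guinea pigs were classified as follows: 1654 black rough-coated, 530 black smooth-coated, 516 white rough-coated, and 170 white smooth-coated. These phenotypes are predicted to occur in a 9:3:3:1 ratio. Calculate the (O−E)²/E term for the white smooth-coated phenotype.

0.490

Total ratio parts = 16. Expected numbers out of 2870:
  black rough-coated: 2870 × 9/16 = 1614.375
  black smooth-coated: 2870 × 3/16 = 538.125
  white rough-coated: 2870 × 3/16 = 538.125
  white smooth-coated: 2870 × 1/16 = 179.375
Contribution of white smooth-coated: (170 − 179.375)² / 179.375 = 0.4900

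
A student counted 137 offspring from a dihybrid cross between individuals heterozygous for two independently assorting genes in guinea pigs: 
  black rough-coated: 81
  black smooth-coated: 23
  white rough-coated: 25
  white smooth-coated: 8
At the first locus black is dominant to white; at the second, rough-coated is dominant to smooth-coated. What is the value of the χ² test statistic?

0.538

A dihybrid F₂ with independent assortment and complete dominance at both loci gives a 9:3:3:1 phenotypic ratio.
The 9:3:3:1 ratio has 16 parts, so with N = 137 the expected counts are:
  black rough-coated: 137 × 9/16 = 77.0625
  black smooth-coated: 137 × 3/16 = 25.6875
  white rough-coated: 137 × 3/16 = 25.6875
  white smooth-coated: 137 × 1/16 = 8.5625
χ² = Σ (O − E)² / E
  black rough-coated: (81 − 77.0625)² / 77.0625 = 0.2012
  black smooth-coated: (23 − 25.6875)² / 25.6875 = 0.2812
  white rough-coated: (25 − 25.6875)² / 25.6875 = 0.0184
  white smooth-coated: (8 − 8.5625)² / 8.5625 = 0.0370
χ² = 0.2012 + 0.2812 + 0.0184 + 0.0370 = 0.5378 ≈ 0.538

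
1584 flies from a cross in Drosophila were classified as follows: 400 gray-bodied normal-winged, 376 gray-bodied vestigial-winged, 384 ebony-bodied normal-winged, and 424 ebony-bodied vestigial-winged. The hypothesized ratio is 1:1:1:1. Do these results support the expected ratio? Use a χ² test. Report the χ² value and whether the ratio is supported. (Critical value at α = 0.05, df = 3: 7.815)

Total ratio parts = 4. Expected numbers out of 1584:
  gray-bodied normal-winged: 1584 × 1/4 = 396
  gray-bodied vestigial-winged: 1584 × 1/4 = 396
  ebony-bodied normal-winged: 1584 × 1/4 = 396
  ebony-bodied vestigial-winged: 1584 × 1/4 = 396
χ² = Σ (O − E)² / E
  gray-bodied normal-winged: (400 − 396)² / 396 = 0.0404
  gray-bodied vestigial-winged: (376 − 396)² / 396 = 1.0101
  ebony-bodied normal-winged: (384 − 396)² / 396 = 0.3636
  ebony-bodied vestigial-winged: (424 − 396)² / 396 = 1.9798
χ² = 0.0404 + 1.0101 + 0.3636 + 1.9798 = 3.3939 ≈ 3.394
Degrees of freedom = 4 − 1 = 3; critical value at α = 0.05 is 7.815.
Since 3.394 < 7.815, we fail to reject the null hypothesis — the data are consistent with the 1:1:1:1 ratio.

3.394; consistent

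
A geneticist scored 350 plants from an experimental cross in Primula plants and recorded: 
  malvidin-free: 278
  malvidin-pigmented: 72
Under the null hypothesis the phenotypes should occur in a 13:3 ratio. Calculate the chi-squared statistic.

0.762

The 13:3 ratio has 16 parts, so with N = 350 the expected counts are:
  malvidin-free: 350 × 13/16 = 284.375
  malvidin-pigmented: 350 × 3/16 = 65.625
χ² = Σ (O − E)² / E
  malvidin-free: (278 − 284.375)² / 284.375 = 0.1429
  malvidin-pigmented: (72 − 65.625)² / 65.625 = 0.6193
χ² = 0.1429 + 0.6193 = 0.7622 ≈ 0.762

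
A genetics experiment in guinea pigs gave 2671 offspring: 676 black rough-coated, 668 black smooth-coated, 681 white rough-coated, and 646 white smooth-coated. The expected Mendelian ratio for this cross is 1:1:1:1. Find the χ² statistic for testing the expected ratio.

1.073

Expected counts for N = 2671 under a 1:1:1:1 ratio (total parts = 4):
  black rough-coated: 2671 × 1/4 = 667.75
  black smooth-coated: 2671 × 1/4 = 667.75
  white rough-coated: 2671 × 1/4 = 667.75
  white smooth-coated: 2671 × 1/4 = 667.75
χ² = Σ (O − E)² / E
  black rough-coated: (676 − 667.75)² / 667.75 = 0.1019
  black smooth-coated: (668 − 667.75)² / 667.75 = 0.0001
  white rough-coated: (681 − 667.75)² / 667.75 = 0.2629
  white smooth-coated: (646 − 667.75)² / 667.75 = 0.7084
χ² = 0.1019 + 0.0001 + 0.2629 + 0.7084 = 1.0733 ≈ 1.073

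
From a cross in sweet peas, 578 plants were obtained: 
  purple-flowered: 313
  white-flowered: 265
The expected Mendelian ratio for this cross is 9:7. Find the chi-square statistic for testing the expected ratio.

1.034

Under the 9:7 hypothesis (Σ ratio = 16, N = 578):
  purple-flowered: 578 × 9/16 = 325.125
  white-flowered: 578 × 7/16 = 252.875
χ² = Σ (O − E)² / E
  purple-flowered: (313 − 325.125)² / 325.125 = 0.4522
  white-flowered: (265 − 252.875)² / 252.875 = 0.5814
χ² = 0.4522 + 0.5814 = 1.0336 ≈ 1.034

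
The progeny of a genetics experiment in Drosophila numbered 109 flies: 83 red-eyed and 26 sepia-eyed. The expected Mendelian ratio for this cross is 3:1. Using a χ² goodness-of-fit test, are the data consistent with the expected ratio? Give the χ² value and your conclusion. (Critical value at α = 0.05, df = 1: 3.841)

The 3:1 ratio has 4 parts, so with N = 109 the expected counts are:
  red-eyed: 109 × 3/4 = 81.75
  sepia-eyed: 109 × 1/4 = 27.25
χ² = Σ (O − E)² / E
  red-eyed: (83 − 81.75)² / 81.75 = 0.0191
  sepia-eyed: (26 − 27.25)² / 27.25 = 0.0573
χ² = 0.0191 + 0.0573 = 0.0764 ≈ 0.076
Degrees of freedom = 2 − 1 = 1; critical value at α = 0.05 is 3.841.
Since 0.076 < 3.841, we fail to reject the null hypothesis — the data are consistent with the 3:1 ratio.

0.076; consistent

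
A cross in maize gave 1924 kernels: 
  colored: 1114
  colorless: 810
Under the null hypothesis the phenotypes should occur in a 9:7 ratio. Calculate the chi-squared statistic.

2.129

The 9:7 ratio has 16 parts, so with N = 1924 the expected counts are:
  colored: 1924 × 9/16 = 1082.25
  colorless: 1924 × 7/16 = 841.75
χ² = Σ (O − E)² / E
  colored: (1114 − 1082.25)² / 1082.25 = 0.9315
  colorless: (810 − 841.75)² / 841.75 = 1.1976
χ² = 0.9315 + 1.1976 = 2.1291 ≈ 2.129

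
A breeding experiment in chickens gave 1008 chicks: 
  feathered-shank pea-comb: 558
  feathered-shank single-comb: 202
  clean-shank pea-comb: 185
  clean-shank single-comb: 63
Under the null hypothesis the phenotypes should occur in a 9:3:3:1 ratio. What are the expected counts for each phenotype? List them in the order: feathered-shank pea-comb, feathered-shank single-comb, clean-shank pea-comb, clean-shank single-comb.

567, 189, 189, 63

Total ratio parts = 16. Expected numbers out of 1008:
  feathered-shank pea-comb: 1008 × 9/16 = 567
  feathered-shank single-comb: 1008 × 3/16 = 189
  clean-shank pea-comb: 1008 × 3/16 = 189
  clean-shank single-comb: 1008 × 1/16 = 63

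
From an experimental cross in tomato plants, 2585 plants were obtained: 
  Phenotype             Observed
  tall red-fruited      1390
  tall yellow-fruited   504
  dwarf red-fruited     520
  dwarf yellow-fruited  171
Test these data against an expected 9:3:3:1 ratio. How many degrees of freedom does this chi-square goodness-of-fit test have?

3

A goodness-of-fit test with 4 phenotype classes has df = 4 − 1 = 3.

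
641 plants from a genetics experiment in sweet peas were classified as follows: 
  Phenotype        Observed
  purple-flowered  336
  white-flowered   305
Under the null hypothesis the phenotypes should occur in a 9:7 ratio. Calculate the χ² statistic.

3.825

The 9:7 ratio has 16 parts, so with N = 641 the expected counts are:
  purple-flowered: 641 × 9/16 = 360.5625
  white-flowered: 641 × 7/16 = 280.4375
χ² = Σ (O − E)² / E
  purple-flowered: (336 − 360.5625)² / 360.5625 = 1.6733
  white-flowered: (305 − 280.4375)² / 280.4375 = 2.1513
χ² = 1.6733 + 2.1513 = 3.8246 ≈ 3.825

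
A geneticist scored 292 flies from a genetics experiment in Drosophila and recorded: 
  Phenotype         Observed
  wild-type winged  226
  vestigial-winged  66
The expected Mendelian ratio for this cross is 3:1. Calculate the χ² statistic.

Expected counts for N = 292 under a 3:1 ratio (total parts = 4):
  wild-type winged: 292 × 3/4 = 219
  vestigial-winged: 292 × 1/4 = 73
χ² = Σ (O − E)² / E
  wild-type winged: (226 − 219)² / 219 = 0.2237
  vestigial-winged: (66 − 73)² / 73 = 0.6712
χ² = 0.2237 + 0.6712 = 0.8949 ≈ 0.895

0.895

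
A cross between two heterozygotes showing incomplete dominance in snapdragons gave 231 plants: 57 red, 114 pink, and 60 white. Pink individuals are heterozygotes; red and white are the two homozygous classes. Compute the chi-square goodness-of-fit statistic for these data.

0.117

With incomplete dominance, a heterozygote × heterozygote cross gives a 1:2:1 phenotypic ratio.
Total ratio parts = 4. Expected numbers out of 231:
  red: 231 × 1/4 = 57.75
  pink: 231 × 2/4 = 115.5
  white: 231 × 1/4 = 57.75
χ² = Σ (O − E)² / E
  red: (57 − 57.75)² / 57.75 = 0.0097
  pink: (114 − 115.5)² / 115.5 = 0.0195
  white: (60 − 57.75)² / 57.75 = 0.0877
χ² = 0.0097 + 0.0195 + 0.0877 = 0.1169 ≈ 0.117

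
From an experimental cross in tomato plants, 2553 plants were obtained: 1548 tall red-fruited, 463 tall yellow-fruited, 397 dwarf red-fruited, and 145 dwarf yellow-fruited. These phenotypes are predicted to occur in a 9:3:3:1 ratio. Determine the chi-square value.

Expected counts for N = 2553 under a 9:3:3:1 ratio (total parts = 16):
  tall red-fruited: 2553 × 9/16 = 1436.0625
  tall yellow-fruited: 2553 × 3/16 = 478.6875
  dwarf red-fruited: 2553 × 3/16 = 478.6875
  dwarf yellow-fruited: 2553 × 1/16 = 159.5625
χ² = Σ (O − E)² / E
  tall red-fruited: (1548 − 1436.0625)² / 1436.0625 = 8.7252
  tall yellow-fruited: (463 − 478.6875)² / 478.6875 = 0.5141
  dwarf red-fruited: (397 − 478.6875)² / 478.6875 = 13.9399
  dwarf yellow-fruited: (145 − 159.5625)² / 159.5625 = 1.3290
χ² = 8.7252 + 0.5141 + 13.9399 + 1.3290 = 24.5082 ≈ 24.508

24.508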